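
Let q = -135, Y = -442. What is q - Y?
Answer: 307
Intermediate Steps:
q - Y = -135 - 1*(-442) = -135 + 442 = 307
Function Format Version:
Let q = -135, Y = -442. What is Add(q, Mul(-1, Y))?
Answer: 307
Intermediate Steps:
Add(q, Mul(-1, Y)) = Add(-135, Mul(-1, -442)) = Add(-135, 442) = 307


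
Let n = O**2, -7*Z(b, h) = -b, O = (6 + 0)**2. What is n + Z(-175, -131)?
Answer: 1271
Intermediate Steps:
O = 36 (O = 6**2 = 36)
Z(b, h) = b/7 (Z(b, h) = -(-1)*b/7 = b/7)
n = 1296 (n = 36**2 = 1296)
n + Z(-175, -131) = 1296 + (1/7)*(-175) = 1296 - 25 = 1271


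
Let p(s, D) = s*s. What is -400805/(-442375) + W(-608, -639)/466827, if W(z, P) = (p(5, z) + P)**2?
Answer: 70776040247/41302518825 ≈ 1.7136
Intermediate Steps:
p(s, D) = s**2
W(z, P) = (25 + P)**2 (W(z, P) = (5**2 + P)**2 = (25 + P)**2)
-400805/(-442375) + W(-608, -639)/466827 = -400805/(-442375) + (25 - 639)**2/466827 = -400805*(-1/442375) + (-614)**2*(1/466827) = 80161/88475 + 376996*(1/466827) = 80161/88475 + 376996/466827 = 70776040247/41302518825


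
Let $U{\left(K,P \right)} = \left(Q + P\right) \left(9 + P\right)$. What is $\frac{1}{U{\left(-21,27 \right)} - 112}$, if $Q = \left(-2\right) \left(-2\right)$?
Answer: $\frac{1}{1004} \approx 0.00099602$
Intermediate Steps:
$Q = 4$
$U{\left(K,P \right)} = \left(4 + P\right) \left(9 + P\right)$
$\frac{1}{U{\left(-21,27 \right)} - 112} = \frac{1}{\left(36 + 27^{2} + 13 \cdot 27\right) - 112} = \frac{1}{\left(36 + 729 + 351\right) - 112} = \frac{1}{1116 - 112} = \frac{1}{1004}$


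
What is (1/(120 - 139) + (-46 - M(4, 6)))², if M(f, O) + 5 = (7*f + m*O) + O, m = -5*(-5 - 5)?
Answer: 50779876/361 ≈ 1.4066e+5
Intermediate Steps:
m = 50 (m = -5*(-10) = 50)
M(f, O) = -5 + 7*f + 51*O (M(f, O) = -5 + ((7*f + 50*O) + O) = -5 + (7*f + 51*O) = -5 + 7*f + 51*O)
(1/(120 - 139) + (-46 - M(4, 6)))² = (1/(120 - 139) + (-46 - (-5 + 7*4 + 51*6)))² = (1/(-19) + (-46 - (-5 + 28 + 306)))² = (-1/19 + (-46 - 1*329))² = (-1/19 + (-46 - 329))² = (-1/19 - 375)² = (-7126/19)² = 50779876/361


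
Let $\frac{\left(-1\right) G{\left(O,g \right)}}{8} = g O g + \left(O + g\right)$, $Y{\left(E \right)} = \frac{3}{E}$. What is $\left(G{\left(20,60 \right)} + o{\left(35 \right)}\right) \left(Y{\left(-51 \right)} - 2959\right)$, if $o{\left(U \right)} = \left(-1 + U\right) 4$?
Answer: $1705909248$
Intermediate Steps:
$G{\left(O,g \right)} = - 8 O - 8 g - 8 O g^{2}$ ($G{\left(O,g \right)} = - 8 \left(g O g + \left(O + g\right)\right) = - 8 \left(O g g + \left(O + g\right)\right) = - 8 \left(O g^{2} + \left(O + g\right)\right) = - 8 \left(O + g + O g^{2}\right) = - 8 O - 8 g - 8 O g^{2}$)
$o{\left(U \right)} = -4 + 4 U$
$\left(G{\left(20,60 \right)} + o{\left(35 \right)}\right) \left(Y{\left(-51 \right)} - 2959\right) = \left(\left(\left(-8\right) 20 - 480 - 160 \cdot 60^{2}\right) + \left(-4 + 4 \cdot 35\right)\right) \left(\frac{3}{-51} - 2959\right) = \left(\left(-160 - 480 - 160 \cdot 3600\right) + \left(-4 + 140\right)\right) \left(3 \left(- \frac{1}{51}\right) - 2959\right) = \left(\left(-160 - 480 - 576000\right) + 136\right) \left(- \frac{1}{17} - 2959\right) = \left(-576640 + 136\right) \left(- \frac{50304}{17}\right) = \left(-576504\right) \left(- \frac{50304}{17}\right) = 1705909248$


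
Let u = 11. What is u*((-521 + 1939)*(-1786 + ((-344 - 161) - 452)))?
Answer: -42785314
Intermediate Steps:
u*((-521 + 1939)*(-1786 + ((-344 - 161) - 452))) = 11*((-521 + 1939)*(-1786 + ((-344 - 161) - 452))) = 11*(1418*(-1786 + (-505 - 452))) = 11*(1418*(-1786 - 957)) = 11*(1418*(-2743)) = 11*(-3889574) = -42785314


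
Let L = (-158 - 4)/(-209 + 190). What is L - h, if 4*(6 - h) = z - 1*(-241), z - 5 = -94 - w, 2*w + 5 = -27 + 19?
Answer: 6407/152 ≈ 42.151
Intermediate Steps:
w = -13/2 (w = -5/2 + (-27 + 19)/2 = -5/2 + (1/2)*(-8) = -5/2 - 4 = -13/2 ≈ -6.5000)
z = -165/2 (z = 5 + (-94 - 1*(-13/2)) = 5 + (-94 + 13/2) = 5 - 175/2 = -165/2 ≈ -82.500)
L = 162/19 (L = -162/(-19) = -162*(-1/19) = 162/19 ≈ 8.5263)
h = -269/8 (h = 6 - (-165/2 - 1*(-241))/4 = 6 - (-165/2 + 241)/4 = 6 - 1/4*317/2 = 6 - 317/8 = -269/8 ≈ -33.625)
L - h = 162/19 - 1*(-269/8) = 162/19 + 269/8 = 6407/152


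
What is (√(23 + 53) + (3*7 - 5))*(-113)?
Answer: -1808 - 226*√19 ≈ -2793.1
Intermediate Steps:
(√(23 + 53) + (3*7 - 5))*(-113) = (√76 + (21 - 5))*(-113) = (2*√19 + 16)*(-113) = (16 + 2*√19)*(-113) = -1808 - 226*√19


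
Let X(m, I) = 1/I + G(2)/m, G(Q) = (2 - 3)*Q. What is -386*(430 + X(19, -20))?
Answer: -31524813/190 ≈ -1.6592e+5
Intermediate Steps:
G(Q) = -Q
X(m, I) = 1/I - 2/m (X(m, I) = 1/I + (-1*2)/m = 1/I - 2/m)
-386*(430 + X(19, -20)) = -386*(430 + (1/(-20) - 2/19)) = -386*(430 + (-1/20 - 2*1/19)) = -386*(430 + (-1/20 - 2/19)) = -386*(430 - 59/380) = -386*163341/380 = -31524813/190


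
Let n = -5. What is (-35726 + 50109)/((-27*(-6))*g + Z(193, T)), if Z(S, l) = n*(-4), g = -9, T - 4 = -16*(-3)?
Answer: -14383/1438 ≈ -10.002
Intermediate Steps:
T = 52 (T = 4 - 16*(-3) = 4 + 48 = 52)
Z(S, l) = 20 (Z(S, l) = -5*(-4) = 20)
(-35726 + 50109)/((-27*(-6))*g + Z(193, T)) = (-35726 + 50109)/(-27*(-6)*(-9) + 20) = 14383/(162*(-9) + 20) = 14383/(-1458 + 20) = 14383/(-1438) = 14383*(-1/1438) = -14383/1438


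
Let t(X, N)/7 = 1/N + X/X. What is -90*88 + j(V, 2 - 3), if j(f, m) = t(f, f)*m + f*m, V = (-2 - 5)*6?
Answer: -47309/6 ≈ -7884.8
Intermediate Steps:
V = -42 (V = -7*6 = -42)
t(X, N) = 7 + 7/N (t(X, N) = 7*(1/N + X/X) = 7*(1/N + 1) = 7*(1 + 1/N) = 7 + 7/N)
j(f, m) = f*m + m*(7 + 7/f) (j(f, m) = (7 + 7/f)*m + f*m = m*(7 + 7/f) + f*m = f*m + m*(7 + 7/f))
-90*88 + j(V, 2 - 3) = -90*88 + (2 - 3)*(7 + (-42)² + 7*(-42))/(-42) = -7920 - 1*(-1/42)*(7 + 1764 - 294) = -7920 - 1*(-1/42)*1477 = -7920 + 211/6 = -47309/6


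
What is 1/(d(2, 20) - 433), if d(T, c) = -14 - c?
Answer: -1/467 ≈ -0.0021413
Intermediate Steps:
1/(d(2, 20) - 433) = 1/((-14 - 1*20) - 433) = 1/((-14 - 20) - 433) = 1/(-34 - 433) = 1/(-467) = -1/467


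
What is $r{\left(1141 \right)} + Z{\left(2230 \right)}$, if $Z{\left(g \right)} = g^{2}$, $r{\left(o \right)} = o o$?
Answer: $6274781$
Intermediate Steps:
$r{\left(o \right)} = o^{2}$
$r{\left(1141 \right)} + Z{\left(2230 \right)} = 1141^{2} + 2230^{2} = 1301881 + 4972900 = 6274781$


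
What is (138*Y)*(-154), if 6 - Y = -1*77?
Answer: -1763916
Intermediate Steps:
Y = 83 (Y = 6 - (-1)*77 = 6 - 1*(-77) = 6 + 77 = 83)
(138*Y)*(-154) = (138*83)*(-154) = 11454*(-154) = -1763916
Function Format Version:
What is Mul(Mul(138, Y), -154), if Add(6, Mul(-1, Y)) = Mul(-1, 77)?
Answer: -1763916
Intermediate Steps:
Y = 83 (Y = Add(6, Mul(-1, Mul(-1, 77))) = Add(6, Mul(-1, -77)) = Add(6, 77) = 83)
Mul(Mul(138, Y), -154) = Mul(Mul(138, 83), -154) = Mul(11454, -154) = -1763916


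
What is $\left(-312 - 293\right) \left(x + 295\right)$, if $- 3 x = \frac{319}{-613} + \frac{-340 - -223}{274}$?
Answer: $- \frac{90027325685}{503886} \approx -1.7867 \cdot 10^{5}$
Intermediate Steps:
$x = \frac{159127}{503886}$ ($x = - \frac{\frac{319}{-613} + \frac{-340 - -223}{274}}{3} = - \frac{319 \left(- \frac{1}{613}\right) + \left(-340 + 223\right) \frac{1}{274}}{3} = - \frac{- \frac{319}{613} - \frac{117}{274}}{3} = \left(- \frac{1}{3}\right) \left(- \frac{159127}{167962}\right) = \frac{159127}{503886} \approx 0.3158$)
$\left(-312 - 293\right) \left(x + 295\right) = \left(-312 - 293\right) \left(\frac{159127}{503886} + 295\right) = \left(-605\right) \frac{148805497}{503886} = - \frac{90027325685}{503886}$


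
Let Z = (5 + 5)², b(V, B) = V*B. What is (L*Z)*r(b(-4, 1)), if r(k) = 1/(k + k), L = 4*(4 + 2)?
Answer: -300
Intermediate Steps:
b(V, B) = B*V
L = 24 (L = 4*6 = 24)
r(k) = 1/(2*k)
Z = 100 (Z = 10² = 100)
(L*Z)*r(b(-4, 1)) = (24*100)*(1/(2*((1*(-4))))) = 2400*((½)/(-4)) = 2400*((½)*(-¼)) = 2400*(-⅛) = -300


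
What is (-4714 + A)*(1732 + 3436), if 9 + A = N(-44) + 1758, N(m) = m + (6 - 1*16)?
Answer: -15602192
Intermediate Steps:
N(m) = -10 + m (N(m) = m + (6 - 16) = m - 10 = -10 + m)
A = 1695 (A = -9 + ((-10 - 44) + 1758) = -9 + (-54 + 1758) = -9 + 1704 = 1695)
(-4714 + A)*(1732 + 3436) = (-4714 + 1695)*(1732 + 3436) = -3019*5168 = -15602192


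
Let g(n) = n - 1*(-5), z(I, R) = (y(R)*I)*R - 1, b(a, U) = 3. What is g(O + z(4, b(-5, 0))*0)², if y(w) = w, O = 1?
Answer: 36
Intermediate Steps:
z(I, R) = -1 + I*R² (z(I, R) = (R*I)*R - 1 = (I*R)*R - 1 = I*R² - 1 = -1 + I*R²)
g(n) = 5 + n (g(n) = n + 5 = 5 + n)
g(O + z(4, b(-5, 0))*0)² = (5 + (1 + (-1 + 4*3²)*0))² = (5 + (1 + (-1 + 4*9)*0))² = (5 + (1 + (-1 + 36)*0))² = (5 + (1 + 35*0))² = (5 + (1 + 0))² = (5 + 1)² = 6² = 36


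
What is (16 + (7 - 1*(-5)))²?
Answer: 784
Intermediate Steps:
(16 + (7 - 1*(-5)))² = (16 + (7 + 5))² = (16 + 12)² = 28² = 784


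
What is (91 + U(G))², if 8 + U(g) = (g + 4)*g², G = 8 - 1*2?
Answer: 196249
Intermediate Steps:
G = 6 (G = 8 - 2 = 6)
U(g) = -8 + g²*(4 + g) (U(g) = -8 + (g + 4)*g² = -8 + (4 + g)*g² = -8 + g²*(4 + g))
(91 + U(G))² = (91 + (-8 + 6³ + 4*6²))² = (91 + (-8 + 216 + 4*36))² = (91 + (-8 + 216 + 144))² = (91 + 352)² = 443² = 196249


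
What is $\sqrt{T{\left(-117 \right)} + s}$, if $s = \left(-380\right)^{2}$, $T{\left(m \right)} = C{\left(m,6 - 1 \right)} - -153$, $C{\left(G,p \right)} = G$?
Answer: $2 \sqrt{36109} \approx 380.05$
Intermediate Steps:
$T{\left(m \right)} = 153 + m$ ($T{\left(m \right)} = m - -153 = m + 153 = 153 + m$)
$s = 144400$
$\sqrt{T{\left(-117 \right)} + s} = \sqrt{\left(153 - 117\right) + 144400} = \sqrt{36 + 144400} = \sqrt{144436} = 2 \sqrt{36109}$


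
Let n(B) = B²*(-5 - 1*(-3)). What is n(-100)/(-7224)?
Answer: 2500/903 ≈ 2.7686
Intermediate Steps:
n(B) = -2*B² (n(B) = B²*(-5 + 3) = B²*(-2) = -2*B²)
n(-100)/(-7224) = -2*(-100)²/(-7224) = -2*10000*(-1/7224) = -20000*(-1/7224) = 2500/903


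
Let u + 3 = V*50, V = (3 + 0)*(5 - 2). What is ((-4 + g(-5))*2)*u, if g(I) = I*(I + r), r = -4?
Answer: 36654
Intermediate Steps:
V = 9 (V = 3*3 = 9)
g(I) = I*(-4 + I) (g(I) = I*(I - 4) = I*(-4 + I))
u = 447 (u = -3 + 9*50 = -3 + 450 = 447)
((-4 + g(-5))*2)*u = ((-4 - 5*(-4 - 5))*2)*447 = ((-4 - 5*(-9))*2)*447 = ((-4 + 45)*2)*447 = (41*2)*447 = 82*447 = 36654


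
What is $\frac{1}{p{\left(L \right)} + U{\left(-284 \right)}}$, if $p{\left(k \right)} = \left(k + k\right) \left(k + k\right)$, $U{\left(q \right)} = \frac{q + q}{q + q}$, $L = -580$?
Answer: $\frac{1}{1345601} \approx 7.4316 \cdot 10^{-7}$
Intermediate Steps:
$U{\left(q \right)} = 1$ ($U{\left(q \right)} = \frac{2 q}{2 q} = 2 q \frac{1}{2 q} = 1$)
$p{\left(k \right)} = 4 k^{2}$ ($p{\left(k \right)} = 2 k 2 k = 4 k^{2}$)
$\frac{1}{p{\left(L \right)} + U{\left(-284 \right)}} = \frac{1}{4 \left(-580\right)^{2} + 1} = \frac{1}{4 \cdot 336400 + 1} = \frac{1}{1345600 + 1} = \frac{1}{1345601}$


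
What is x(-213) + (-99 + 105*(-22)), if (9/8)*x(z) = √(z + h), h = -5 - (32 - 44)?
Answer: -2409 + 8*I*√206/9 ≈ -2409.0 + 12.758*I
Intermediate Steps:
h = 7 (h = -5 - 1*(-12) = -5 + 12 = 7)
x(z) = 8*√(7 + z)/9 (x(z) = 8*√(z + 7)/9 = 8*√(7 + z)/9)
x(-213) + (-99 + 105*(-22)) = 8*√(7 - 213)/9 + (-99 + 105*(-22)) = 8*√(-206)/9 + (-99 - 2310) = 8*(I*√206)/9 - 2409 = 8*I*√206/9 - 2409 = -2409 + 8*I*√206/9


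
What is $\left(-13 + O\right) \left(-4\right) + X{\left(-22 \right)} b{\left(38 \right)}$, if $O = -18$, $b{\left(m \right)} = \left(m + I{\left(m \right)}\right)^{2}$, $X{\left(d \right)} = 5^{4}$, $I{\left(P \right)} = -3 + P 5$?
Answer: $31640749$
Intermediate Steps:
$I{\left(P \right)} = -3 + 5 P$
$X{\left(d \right)} = 625$
$b{\left(m \right)} = \left(-3 + 6 m\right)^{2}$ ($b{\left(m \right)} = \left(m + \left(-3 + 5 m\right)\right)^{2} = \left(-3 + 6 m\right)^{2}$)
$\left(-13 + O\right) \left(-4\right) + X{\left(-22 \right)} b{\left(38 \right)} = \left(-13 - 18\right) \left(-4\right) + 625 \cdot 9 \left(-1 + 2 \cdot 38\right)^{2} = \left(-31\right) \left(-4\right) + 625 \cdot 9 \left(-1 + 76\right)^{2} = 124 + 625 \cdot 9 \cdot 75^{2} = 124 + 625 \cdot 9 \cdot 5625 = 124 + 625 \cdot 50625 = 124 + 31640625 = 31640749$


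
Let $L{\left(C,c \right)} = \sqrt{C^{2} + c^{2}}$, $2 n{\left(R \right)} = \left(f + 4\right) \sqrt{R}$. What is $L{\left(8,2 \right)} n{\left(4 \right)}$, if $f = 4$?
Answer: $16 \sqrt{17} \approx 65.97$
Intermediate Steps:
$n{\left(R \right)} = 4 \sqrt{R}$ ($n{\left(R \right)} = \frac{\left(4 + 4\right) \sqrt{R}}{2} = \frac{8 \sqrt{R}}{2} = 4 \sqrt{R}$)
$L{\left(8,2 \right)} n{\left(4 \right)} = \sqrt{8^{2} + 2^{2}} \cdot 4 \sqrt{4} = \sqrt{64 + 4} \cdot 4 \cdot 2 = \sqrt{68} \cdot 8 = 2 \sqrt{17} \cdot 8 = 16 \sqrt{17}$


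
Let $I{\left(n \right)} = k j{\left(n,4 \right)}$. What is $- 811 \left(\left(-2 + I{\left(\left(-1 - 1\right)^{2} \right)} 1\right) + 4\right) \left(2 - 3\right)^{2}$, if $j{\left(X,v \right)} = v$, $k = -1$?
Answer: $1622$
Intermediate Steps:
$I{\left(n \right)} = -4$ ($I{\left(n \right)} = \left(-1\right) 4 = -4$)
$- 811 \left(\left(-2 + I{\left(\left(-1 - 1\right)^{2} \right)} 1\right) + 4\right) \left(2 - 3\right)^{2} = - 811 \left(\left(-2 - 4\right) + 4\right) \left(2 - 3\right)^{2} = - 811 \left(\left(-2 - 4\right) + 4\right) \left(-1\right)^{2} = - 811 \left(-6 + 4\right) 1 = - 811 \left(\left(-2\right) 1\right) = \left(-811\right) \left(-2\right) = 1622$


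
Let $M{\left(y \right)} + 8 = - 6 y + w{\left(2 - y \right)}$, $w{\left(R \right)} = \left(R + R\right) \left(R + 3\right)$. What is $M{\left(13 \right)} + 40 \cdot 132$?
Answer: $5370$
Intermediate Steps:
$w{\left(R \right)} = 2 R \left(3 + R\right)$
$M{\left(y \right)} = -8 - 6 y + 2 \left(2 - y\right) \left(5 - y\right)$ ($M{\left(y \right)} = -8 - \left(6 y - 2 \left(2 - y\right) \left(3 - \left(-2 + y\right)\right)\right) = -8 - \left(6 y - 2 \left(2 - y\right) \left(5 - y\right)\right) = -8 - 6 y + 2 \left(2 - y\right) \left(5 - y\right)$)
$M{\left(13 \right)} + 40 \cdot 132 = \left(12 - 260 + 2 \cdot 13^{2}\right) + 40 \cdot 132 = \left(12 - 260 + 2 \cdot 169\right) + 5280 = \left(12 - 260 + 338\right) + 5280 = 90 + 5280 = 5370$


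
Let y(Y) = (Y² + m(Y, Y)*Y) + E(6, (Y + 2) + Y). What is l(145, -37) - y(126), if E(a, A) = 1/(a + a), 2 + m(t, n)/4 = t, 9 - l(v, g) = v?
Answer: -942097/12 ≈ -78508.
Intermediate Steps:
l(v, g) = 9 - v
m(t, n) = -8 + 4*t
E(a, A) = 1/(2*a)
y(Y) = 1/12 + Y² + Y*(-8 + 4*Y) (y(Y) = (Y² + (-8 + 4*Y)*Y) + (½)/6 = (Y² + Y*(-8 + 4*Y)) + (½)*(⅙) = (Y² + Y*(-8 + 4*Y)) + 1/12 = 1/12 + Y² + Y*(-8 + 4*Y))
l(145, -37) - y(126) = (9 - 1*145) - (1/12 - 8*126 + 5*126²) = (9 - 145) - (1/12 - 1008 + 5*15876) = -136 - (1/12 - 1008 + 79380) = -136 - 1*940465/12 = -136 - 940465/12 = -942097/12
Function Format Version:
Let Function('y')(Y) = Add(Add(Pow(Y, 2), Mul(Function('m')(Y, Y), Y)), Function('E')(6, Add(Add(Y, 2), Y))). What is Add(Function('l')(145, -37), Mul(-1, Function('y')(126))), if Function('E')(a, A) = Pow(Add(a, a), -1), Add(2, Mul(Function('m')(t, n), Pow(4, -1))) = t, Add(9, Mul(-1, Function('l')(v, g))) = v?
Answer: Rational(-942097, 12) ≈ -78508.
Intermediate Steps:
Function('l')(v, g) = Add(9, Mul(-1, v))
Function('m')(t, n) = Add(-8, Mul(4, t))
Function('E')(a, A) = Mul(Rational(1, 2), Pow(a, -1)) (Function('E')(a, A) = Pow(Mul(2, a), -1) = Mul(Rational(1, 2), Pow(a, -1)))
Function('y')(Y) = Add(Rational(1, 12), Pow(Y, 2), Mul(Y, Add(-8, Mul(4, Y)))) (Function('y')(Y) = Add(Add(Pow(Y, 2), Mul(Add(-8, Mul(4, Y)), Y)), Mul(Rational(1, 2), Pow(6, -1))) = Add(Add(Pow(Y, 2), Mul(Y, Add(-8, Mul(4, Y)))), Mul(Rational(1, 2), Rational(1, 6))) = Add(Add(Pow(Y, 2), Mul(Y, Add(-8, Mul(4, Y)))), Rational(1, 12)) = Add(Rational(1, 12), Pow(Y, 2), Mul(Y, Add(-8, Mul(4, Y)))))
Add(Function('l')(145, -37), Mul(-1, Function('y')(126))) = Add(Add(9, Mul(-1, 145)), Mul(-1, Add(Rational(1, 12), Mul(-8, 126), Mul(5, Pow(126, 2))))) = Add(Add(9, -145), Mul(-1, Add(Rational(1, 12), -1008, Mul(5, 15876)))) = Add(-136, Mul(-1, Add(Rational(1, 12), -1008, 79380))) = Add(-136, Mul(-1, Rational(940465, 12))) = Add(-136, Rational(-940465, 12)) = Rational(-942097, 12)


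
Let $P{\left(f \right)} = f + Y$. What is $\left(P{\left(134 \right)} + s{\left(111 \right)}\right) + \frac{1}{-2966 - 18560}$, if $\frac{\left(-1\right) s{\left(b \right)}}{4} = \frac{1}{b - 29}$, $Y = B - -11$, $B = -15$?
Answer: $\frac{114690487}{882566} \approx 129.95$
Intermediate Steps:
$Y = -4$ ($Y = -15 - -11 = -15 + 11 = -4$)
$s{\left(b \right)} = - \frac{4}{-29 + b}$ ($s{\left(b \right)} = - \frac{4}{b - 29} = - \frac{4}{-29 + b}$)
$P{\left(f \right)} = -4 + f$ ($P{\left(f \right)} = f - 4 = -4 + f$)
$\left(P{\left(134 \right)} + s{\left(111 \right)}\right) + \frac{1}{-2966 - 18560} = \left(\left(-4 + 134\right) - \frac{4}{-29 + 111}\right) + \frac{1}{-2966 - 18560} = \left(130 - \frac{4}{82}\right) + \frac{1}{-21526} = \left(130 - \frac{2}{41}\right) - \frac{1}{21526} = \frac{5328}{41} - \frac{1}{21526} = \frac{114690487}{882566}$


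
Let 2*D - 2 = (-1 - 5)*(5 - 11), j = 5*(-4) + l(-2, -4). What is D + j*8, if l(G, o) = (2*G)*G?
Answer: -77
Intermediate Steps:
l(G, o) = 2*G²
j = -12 (j = 5*(-4) + 2*(-2)² = -20 + 2*4 = -20 + 8 = -12)
D = 19 (D = 1 + ((-1 - 5)*(5 - 11))/2 = 1 + (-6*(-6))/2 = 1 + (½)*36 = 1 + 18 = 19)
D + j*8 = 19 - 12*8 = 19 - 96 = -77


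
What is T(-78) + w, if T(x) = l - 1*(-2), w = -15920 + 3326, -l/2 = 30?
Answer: -12652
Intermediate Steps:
l = -60 (l = -2*30 = -60)
w = -12594
T(x) = -58 (T(x) = -60 - 1*(-2) = -60 + 2 = -58)
T(-78) + w = -58 - 12594 = -12652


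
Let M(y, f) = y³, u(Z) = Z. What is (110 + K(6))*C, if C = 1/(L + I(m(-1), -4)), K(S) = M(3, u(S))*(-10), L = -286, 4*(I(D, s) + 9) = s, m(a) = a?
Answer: 20/37 ≈ 0.54054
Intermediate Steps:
I(D, s) = -9 + s/4
K(S) = -270 (K(S) = 3³*(-10) = 27*(-10) = -270)
C = -1/296 (C = 1/(-286 + (-9 + (¼)*(-4))) = 1/(-286 + (-9 - 1)) = 1/(-286 - 10) = 1/(-296) = -1/296 ≈ -0.0033784)
(110 + K(6))*C = (110 - 270)*(-1/296) = -160*(-1/296) = 20/37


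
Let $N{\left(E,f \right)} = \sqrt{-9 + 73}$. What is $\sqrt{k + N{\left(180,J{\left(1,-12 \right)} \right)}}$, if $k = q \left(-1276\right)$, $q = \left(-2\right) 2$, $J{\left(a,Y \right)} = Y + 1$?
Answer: $6 \sqrt{142} \approx 71.498$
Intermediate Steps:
$J{\left(a,Y \right)} = 1 + Y$
$q = -4$
$k = 5104$ ($k = \left(-4\right) \left(-1276\right) = 5104$)
$N{\left(E,f \right)} = 8$ ($N{\left(E,f \right)} = \sqrt{64} = 8$)
$\sqrt{k + N{\left(180,J{\left(1,-12 \right)} \right)}} = \sqrt{5104 + 8} = \sqrt{5112} = 6 \sqrt{142}$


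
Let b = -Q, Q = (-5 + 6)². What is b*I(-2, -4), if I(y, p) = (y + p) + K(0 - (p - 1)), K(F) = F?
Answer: 1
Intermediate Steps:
I(y, p) = 1 + y (I(y, p) = (y + p) + (0 - (p - 1)) = (p + y) + (0 - (-1 + p)) = (p + y) + (0 + (1 - p)) = (p + y) + (1 - p) = 1 + y)
Q = 1 (Q = 1² = 1)
b = -1 (b = -1*1 = -1)
b*I(-2, -4) = -(1 - 2) = -1*(-1) = 1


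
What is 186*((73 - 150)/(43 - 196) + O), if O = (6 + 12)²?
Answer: 3078238/51 ≈ 60358.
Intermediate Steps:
O = 324 (O = 18² = 324)
186*((73 - 150)/(43 - 196) + O) = 186*((73 - 150)/(43 - 196) + 324) = 186*(-77/(-153) + 324) = 186*(-77*(-1/153) + 324) = 186*(77/153 + 324) = 186*(49649/153) = 3078238/51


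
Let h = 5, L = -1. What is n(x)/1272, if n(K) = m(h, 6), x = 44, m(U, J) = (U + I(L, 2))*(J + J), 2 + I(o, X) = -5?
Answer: -1/53 ≈ -0.018868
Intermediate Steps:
I(o, X) = -7 (I(o, X) = -2 - 5 = -7)
m(U, J) = 2*J*(-7 + U) (m(U, J) = (U - 7)*(J + J) = (-7 + U)*(2*J) = 2*J*(-7 + U))
n(K) = -24 (n(K) = 2*6*(-7 + 5) = 2*6*(-2) = -24)
n(x)/1272 = -24/1272 = -24*1/1272 = -1/53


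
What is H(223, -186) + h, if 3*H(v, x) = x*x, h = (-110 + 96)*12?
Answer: 11364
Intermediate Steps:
h = -168 (h = -14*12 = -168)
H(v, x) = x**2/3 (H(v, x) = (x*x)/3 = x**2/3)
H(223, -186) + h = (1/3)*(-186)**2 - 168 = (1/3)*34596 - 168 = 11532 - 168 = 11364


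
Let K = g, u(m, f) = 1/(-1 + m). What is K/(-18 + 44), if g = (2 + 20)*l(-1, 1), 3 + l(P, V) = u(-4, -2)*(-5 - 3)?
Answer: -77/65 ≈ -1.1846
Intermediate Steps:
l(P, V) = -7/5 (l(P, V) = -3 + (-5 - 3)/(-1 - 4) = -3 - 8/(-5) = -3 - 1/5*(-8) = -3 + 8/5 = -7/5)
g = -154/5 (g = (2 + 20)*(-7/5) = 22*(-7/5) = -154/5 ≈ -30.800)
K = -154/5 ≈ -30.800
K/(-18 + 44) = -154/5/(-18 + 44) = -154/5/26 = (1/26)*(-154/5) = -77/65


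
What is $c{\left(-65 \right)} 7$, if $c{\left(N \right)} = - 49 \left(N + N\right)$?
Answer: $44590$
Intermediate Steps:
$c{\left(N \right)} = - 98 N$ ($c{\left(N \right)} = - 49 \cdot 2 N = - 98 N$)
$c{\left(-65 \right)} 7 = \left(-98\right) \left(-65\right) 7 = 6370 \cdot 7 = 44590$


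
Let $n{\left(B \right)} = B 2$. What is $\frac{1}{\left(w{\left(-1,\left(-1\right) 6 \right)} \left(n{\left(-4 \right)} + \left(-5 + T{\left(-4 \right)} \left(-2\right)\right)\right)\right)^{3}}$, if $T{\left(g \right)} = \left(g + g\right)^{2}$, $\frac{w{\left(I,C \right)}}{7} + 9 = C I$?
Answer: $\frac{1}{25960629681} \approx 3.852 \cdot 10^{-11}$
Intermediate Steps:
$n{\left(B \right)} = 2 B$
$w{\left(I,C \right)} = -63 + 7 C I$
$T{\left(g \right)} = 4 g^{2}$ ($T{\left(g \right)} = \left(2 g\right)^{2} = 4 g^{2}$)
$\frac{1}{\left(w{\left(-1,\left(-1\right) 6 \right)} \left(n{\left(-4 \right)} + \left(-5 + T{\left(-4 \right)} \left(-2\right)\right)\right)\right)^{3}} = \frac{1}{\left(\left(-63 + 7 \left(\left(-1\right) 6\right) \left(-1\right)\right) \left(2 \left(-4\right) + \left(-5 + 4 \left(-4\right)^{2} \left(-2\right)\right)\right)\right)^{3}} = \frac{1}{\left(\left(-63 + 7 \left(-6\right) \left(-1\right)\right) \left(-8 + \left(-5 + 4 \cdot 16 \left(-2\right)\right)\right)\right)^{3}} = \frac{1}{\left(\left(-63 + 42\right) \left(-8 + \left(-5 + 64 \left(-2\right)\right)\right)\right)^{3}} = \frac{1}{\left(- 21 \left(-8 - 133\right)\right)^{3}} = \frac{1}{\left(\left(-21\right) \left(-141\right)\right)^{3}} = \frac{1}{2961^{3}} = \frac{1}{25960629681}$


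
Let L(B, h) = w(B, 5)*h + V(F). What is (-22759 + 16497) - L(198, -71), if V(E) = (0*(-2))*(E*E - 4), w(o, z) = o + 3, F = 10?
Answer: 8009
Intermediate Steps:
w(o, z) = 3 + o
V(E) = 0 (V(E) = 0*(E² - 4) = 0*(-4 + E²) = 0)
L(B, h) = h*(3 + B) (L(B, h) = (3 + B)*h + 0 = h*(3 + B) + 0 = h*(3 + B))
(-22759 + 16497) - L(198, -71) = (-22759 + 16497) - (-71)*(3 + 198) = -6262 - (-71)*201 = -6262 - 1*(-14271) = -6262 + 14271 = 8009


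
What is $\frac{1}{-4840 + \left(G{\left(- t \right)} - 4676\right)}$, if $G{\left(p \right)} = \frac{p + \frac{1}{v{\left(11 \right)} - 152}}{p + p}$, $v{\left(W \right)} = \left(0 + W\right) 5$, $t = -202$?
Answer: $- \frac{39188}{372893415} \approx -0.00010509$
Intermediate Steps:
$v{\left(W \right)} = 5 W$ ($v{\left(W \right)} = W 5 = 5 W$)
$G{\left(p \right)} = \frac{- \frac{1}{97} + p}{2 p}$ ($G{\left(p \right)} = \frac{p + \frac{1}{5 \cdot 11 - 152}}{p + p} = \frac{p + \frac{1}{55 - 152}}{2 p} = \left(p + \frac{1}{-97}\right) \frac{1}{2 p} = \left(p - \frac{1}{97}\right) \frac{1}{2 p} = \left(- \frac{1}{97} + p\right) \frac{1}{2 p} = \frac{- \frac{1}{97} + p}{2 p}$)
$\frac{1}{-4840 + \left(G{\left(- t \right)} - 4676\right)} = \frac{1}{-4840 - \left(4676 - \frac{-1 + 97 \left(\left(-1\right) \left(-202\right)\right)}{194 \left(\left(-1\right) \left(-202\right)\right)}\right)} = \frac{1}{-4840 - \left(4676 - \frac{-1 + 97 \cdot 202}{194 \cdot 202}\right)} = \frac{1}{-4840 - \left(4676 - \frac{-1 + 19594}{39188}\right)} = \frac{1}{-4840 - \left(4676 - \frac{19593}{39188}\right)} = \frac{1}{-4840 + \left(\frac{19593}{39188} - 4676\right)} = \frac{1}{-4840 - \frac{183223495}{39188}} = \frac{1}{- \frac{372893415}{39188}} = - \frac{39188}{372893415}$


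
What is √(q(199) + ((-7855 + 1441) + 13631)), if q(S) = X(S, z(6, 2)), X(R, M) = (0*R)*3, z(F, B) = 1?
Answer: √7217 ≈ 84.953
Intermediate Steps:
X(R, M) = 0 (X(R, M) = 0*3 = 0)
q(S) = 0
√(q(199) + ((-7855 + 1441) + 13631)) = √(0 + ((-7855 + 1441) + 13631)) = √(0 + (-6414 + 13631)) = √(0 + 7217) = √7217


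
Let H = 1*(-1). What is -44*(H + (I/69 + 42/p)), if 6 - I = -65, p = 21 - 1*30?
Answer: 14080/69 ≈ 204.06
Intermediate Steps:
H = -1
p = -9 (p = 21 - 30 = -9)
I = 71 (I = 6 - 1*(-65) = 6 + 65 = 71)
-44*(H + (I/69 + 42/p)) = -44*(-1 + (71/69 + 42/(-9))) = -44*(-1 + (71*(1/69) + 42*(-⅑))) = -44*(-1 + (71/69 - 14/3)) = -44*(-1 - 251/69) = -44*(-320/69) = 14080/69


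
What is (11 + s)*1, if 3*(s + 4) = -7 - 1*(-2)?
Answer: 16/3 ≈ 5.3333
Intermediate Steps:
s = -17/3 (s = -4 + (-7 - 1*(-2))/3 = -4 + (-7 + 2)/3 = -4 + (1/3)*(-5) = -4 - 5/3 = -17/3 ≈ -5.6667)
(11 + s)*1 = (11 - 17/3)*1 = (16/3)*1 = 16/3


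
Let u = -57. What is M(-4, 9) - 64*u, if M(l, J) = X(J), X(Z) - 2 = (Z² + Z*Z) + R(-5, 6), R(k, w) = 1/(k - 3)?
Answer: 30495/8 ≈ 3811.9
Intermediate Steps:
R(k, w) = 1/(-3 + k)
X(Z) = 15/8 + 2*Z² (X(Z) = 2 + ((Z² + Z*Z) + 1/(-3 - 5)) = 2 + ((Z² + Z²) + 1/(-8)) = 2 + (2*Z² - ⅛) = 2 + (-⅛ + 2*Z²) = 15/8 + 2*Z²)
M(l, J) = 15/8 + 2*J²
M(-4, 9) - 64*u = (15/8 + 2*9²) - 64*(-57) = (15/8 + 2*81) + 3648 = (15/8 + 162) + 3648 = 1311/8 + 3648 = 30495/8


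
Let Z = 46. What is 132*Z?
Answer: 6072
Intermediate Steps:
132*Z = 132*46 = 6072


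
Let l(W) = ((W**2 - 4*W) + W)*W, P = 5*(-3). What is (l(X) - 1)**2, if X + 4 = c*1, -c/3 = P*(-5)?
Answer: 148019172013969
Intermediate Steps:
P = -15
c = -225 (c = -(-45)*(-5) = -3*75 = -225)
X = -229 (X = -4 - 225*1 = -4 - 225 = -229)
l(W) = W*(W**2 - 3*W) (l(W) = (W**2 - 3*W)*W = W*(W**2 - 3*W))
(l(X) - 1)**2 = ((-229)**2*(-3 - 229) - 1)**2 = (52441*(-232) - 1)**2 = (-12166312 - 1)**2 = (-12166313)**2 = 148019172013969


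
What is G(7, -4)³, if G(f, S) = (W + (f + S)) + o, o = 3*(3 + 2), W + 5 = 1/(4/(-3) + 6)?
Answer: 6331625/2744 ≈ 2307.4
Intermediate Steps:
W = -67/14 (W = -5 + 1/(4/(-3) + 6) = -5 + 1/(4*(-⅓) + 6) = -5 + 1/(-4/3 + 6) = -5 + 1/(14/3) = -5 + 3/14 = -67/14 ≈ -4.7857)
o = 15 (o = 3*5 = 15)
G(f, S) = 143/14 + S + f (G(f, S) = (-67/14 + (f + S)) + 15 = (-67/14 + (S + f)) + 15 = (-67/14 + S + f) + 15 = 143/14 + S + f)
G(7, -4)³ = (143/14 - 4 + 7)³ = (185/14)³ = 6331625/2744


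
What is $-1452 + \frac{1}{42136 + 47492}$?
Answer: $- \frac{130139855}{89628} \approx -1452.0$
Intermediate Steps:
$-1452 + \frac{1}{42136 + 47492} = -1452 + \frac{1}{89628} = - \frac{130139855}{89628}$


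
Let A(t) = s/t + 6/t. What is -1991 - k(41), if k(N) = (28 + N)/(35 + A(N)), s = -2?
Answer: -2867878/1439 ≈ -1993.0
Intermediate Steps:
A(t) = 4/t (A(t) = -2/t + 6/t = 4/t)
k(N) = (28 + N)/(35 + 4/N)
-1991 - k(41) = -1991 - 41*(28 + 41)/(4 + 35*41) = -1991 - 41*69/(4 + 1435) = -1991 - 41*69/1439 = -1991 - 1*2829/1439 = -1991 - 2829/1439 = -2867878/1439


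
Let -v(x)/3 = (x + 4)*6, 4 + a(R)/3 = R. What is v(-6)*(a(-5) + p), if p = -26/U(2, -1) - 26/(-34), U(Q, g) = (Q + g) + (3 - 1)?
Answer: -21360/17 ≈ -1256.5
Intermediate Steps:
a(R) = -12 + 3*R
U(Q, g) = 2 + Q + g (U(Q, g) = (Q + g) + 2 = 2 + Q + g)
v(x) = -72 - 18*x (v(x) = -3*(x + 4)*6 = -3*(4 + x)*6 = -3*(24 + 6*x) = -72 - 18*x)
p = -403/51 (p = -26/(2 + 2 - 1) - 26/(-34) = -26/3 - 26*(-1/34) = -26*1/3 + 13/17 = -26/3 + 13/17 = -403/51 ≈ -7.9020)
v(-6)*(a(-5) + p) = (-72 - 18*(-6))*((-12 + 3*(-5)) - 403/51) = (-72 + 108)*((-12 - 15) - 403/51) = 36*(-27 - 403/51) = 36*(-1780/51) = -21360/17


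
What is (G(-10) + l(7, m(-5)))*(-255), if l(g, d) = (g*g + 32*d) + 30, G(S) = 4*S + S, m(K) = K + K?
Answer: 74205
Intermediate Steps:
m(K) = 2*K
G(S) = 5*S
l(g, d) = 30 + g² + 32*d (l(g, d) = (g² + 32*d) + 30 = 30 + g² + 32*d)
(G(-10) + l(7, m(-5)))*(-255) = (5*(-10) + (30 + 7² + 32*(2*(-5))))*(-255) = (-50 + (30 + 49 + 32*(-10)))*(-255) = (-50 + (30 + 49 - 320))*(-255) = (-50 - 241)*(-255) = -291*(-255) = 74205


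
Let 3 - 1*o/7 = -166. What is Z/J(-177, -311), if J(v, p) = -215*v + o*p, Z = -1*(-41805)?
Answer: -41805/329858 ≈ -0.12674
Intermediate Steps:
Z = 41805
o = 1183 (o = 21 - 7*(-166) = 21 + 1162 = 1183)
J(v, p) = -215*v + 1183*p
Z/J(-177, -311) = 41805/(-215*(-177) + 1183*(-311)) = 41805/(38055 - 367913) = 41805/(-329858) = 41805*(-1/329858) = -41805/329858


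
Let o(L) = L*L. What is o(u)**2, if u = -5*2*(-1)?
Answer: 10000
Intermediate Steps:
u = 10 (u = -10*(-1) = 10)
o(L) = L**2
o(u)**2 = (10**2)**2 = 100**2 = 10000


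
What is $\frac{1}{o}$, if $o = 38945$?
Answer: $\frac{1}{38945} \approx 2.5677 \cdot 10^{-5}$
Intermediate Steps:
$\frac{1}{o} = \frac{1}{38945}$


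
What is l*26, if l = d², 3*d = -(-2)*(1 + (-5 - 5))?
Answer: 936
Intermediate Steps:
d = -6 (d = (-(-2)*(1 + (-5 - 5)))/3 = (-(-2)*(1 - 10))/3 = (-(-2)*(-9))/3 = (-1*18)/3 = (⅓)*(-18) = -6)
l = 36 (l = (-6)² = 36)
l*26 = 36*26 = 936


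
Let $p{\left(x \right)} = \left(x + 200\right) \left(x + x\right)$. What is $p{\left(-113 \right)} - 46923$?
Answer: $-66585$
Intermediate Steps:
$p{\left(x \right)} = 2 x \left(200 + x\right)$ ($p{\left(x \right)} = \left(200 + x\right) 2 x = 2 x \left(200 + x\right)$)
$p{\left(-113 \right)} - 46923 = 2 \left(-113\right) \left(200 - 113\right) - 46923 = 2 \left(-113\right) 87 - 46923 = -19662 - 46923 = -66585$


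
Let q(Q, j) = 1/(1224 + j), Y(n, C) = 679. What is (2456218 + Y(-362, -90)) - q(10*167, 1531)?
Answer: 6768751234/2755 ≈ 2.4569e+6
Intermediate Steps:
(2456218 + Y(-362, -90)) - q(10*167, 1531) = (2456218 + 679) - 1/(1224 + 1531) = 2456897 - 1/2755 = 6768751234/2755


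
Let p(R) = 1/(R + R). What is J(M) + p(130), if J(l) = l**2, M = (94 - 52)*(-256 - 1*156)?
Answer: 77851388161/260 ≈ 2.9943e+8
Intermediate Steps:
p(R) = 1/(2*R)
M = -17304 (M = 42*(-256 - 156) = 42*(-412) = -17304)
J(M) + p(130) = (-17304)**2 + (1/2)/130 = 299428416 + (1/2)*(1/130) = 299428416 + 1/260 = 77851388161/260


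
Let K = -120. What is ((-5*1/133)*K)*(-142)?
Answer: -85200/133 ≈ -640.60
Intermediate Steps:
((-5*1/133)*K)*(-142) = ((-5*1/133)*(-120))*(-142) = (-5*1/133*(-120))*(-142) = -5/133*(-120)*(-142) = (600/133)*(-142) = -85200/133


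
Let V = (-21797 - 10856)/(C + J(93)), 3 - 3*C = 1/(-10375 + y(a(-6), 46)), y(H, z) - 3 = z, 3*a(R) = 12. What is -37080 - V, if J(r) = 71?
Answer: -81692337726/2230417 ≈ -36627.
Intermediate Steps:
a(R) = 4 (a(R) = (⅓)*12 = 4)
y(H, z) = 3 + z
C = 30979/30978 (C = 1 - 1/(3*(-10375 + (3 + 46))) = 1 - 1/(3*(-10375 + 49)) = 1 - ⅓/(-10326) = 1 - ⅓*(-1/10326) = 1 + 1/30978 = 30979/30978 ≈ 1.0000)
V = -1011524634/2230417 (V = (-21797 - 10856)/(30979/30978 + 71) = -32653/2230417/30978 = -32653*30978/2230417 = -1011524634/2230417 ≈ -453.51)
-37080 - V = -37080 - 1*(-1011524634/2230417) = -37080 + 1011524634/2230417 = -81692337726/2230417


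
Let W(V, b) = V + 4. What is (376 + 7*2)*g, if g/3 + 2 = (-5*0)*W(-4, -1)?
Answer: -2340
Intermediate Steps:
W(V, b) = 4 + V
g = -6 (g = -6 + 3*((-5*0)*(4 - 4)) = -6 + 3*(0*0) = -6 + 3*0 = -6 + 0 = -6)
(376 + 7*2)*g = (376 + 7*2)*(-6) = (376 + 14)*(-6) = 390*(-6) = -2340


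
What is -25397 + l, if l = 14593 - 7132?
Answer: -17936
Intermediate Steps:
l = 7461
-25397 + l = -25397 + 7461 = -17936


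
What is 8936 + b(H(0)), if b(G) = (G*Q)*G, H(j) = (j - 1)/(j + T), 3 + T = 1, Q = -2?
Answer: 17871/2 ≈ 8935.5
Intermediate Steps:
T = -2 (T = -3 + 1 = -2)
H(j) = (-1 + j)/(-2 + j) (H(j) = (j - 1)/(j - 2) = (-1 + j)/(-2 + j))
b(G) = -2*G**2 (b(G) = (G*(-2))*G = (-2*G)*G = -2*G**2)
8936 + b(H(0)) = 8936 - 2*(-1 + 0)**2/(-2 + 0)**2 = 8936 - 2*(-1/(-2))**2 = 8936 - 2*(-1/2*(-1))**2 = 8936 - 2*(1/2)**2 = 8936 - 2*1/4 = 8936 - 1/2 = 17871/2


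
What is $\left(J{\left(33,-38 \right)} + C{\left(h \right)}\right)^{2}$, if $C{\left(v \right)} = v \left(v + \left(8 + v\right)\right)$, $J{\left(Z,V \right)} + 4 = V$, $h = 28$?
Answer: $3062500$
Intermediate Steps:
$J{\left(Z,V \right)} = -4 + V$
$C{\left(v \right)} = v \left(8 + 2 v\right)$
$\left(J{\left(33,-38 \right)} + C{\left(h \right)}\right)^{2} = \left(\left(-4 - 38\right) + 2 \cdot 28 \left(4 + 28\right)\right)^{2} = \left(-42 + 2 \cdot 28 \cdot 32\right)^{2} = \left(-42 + 1792\right)^{2} = 1750^{2} = 3062500$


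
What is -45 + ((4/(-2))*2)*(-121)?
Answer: 439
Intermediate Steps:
-45 + ((4/(-2))*2)*(-121) = -45 + (-½*4*2)*(-121) = -45 - 2*2*(-121) = -45 - 4*(-121) = -45 + 484 = 439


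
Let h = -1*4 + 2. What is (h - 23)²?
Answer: 625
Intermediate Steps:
h = -2 (h = -4 + 2 = -2)
(h - 23)² = (-2 - 23)² = (-25)² = 625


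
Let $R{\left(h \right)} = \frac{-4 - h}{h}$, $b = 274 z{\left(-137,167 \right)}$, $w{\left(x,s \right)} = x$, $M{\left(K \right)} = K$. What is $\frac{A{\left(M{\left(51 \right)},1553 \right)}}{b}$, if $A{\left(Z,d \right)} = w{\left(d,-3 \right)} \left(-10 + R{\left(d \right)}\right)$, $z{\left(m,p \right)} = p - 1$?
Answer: $- \frac{17087}{45484} \approx -0.37567$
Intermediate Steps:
$z{\left(m,p \right)} = -1 + p$
$b = 45484$ ($b = 274 \left(-1 + 167\right) = 274 \cdot 166 = 45484$)
$R{\left(h \right)} = \frac{-4 - h}{h}$
$A{\left(Z,d \right)} = d \left(-10 + \frac{-4 - d}{d}\right)$
$\frac{A{\left(M{\left(51 \right)},1553 \right)}}{b} = \frac{-4 - 17083}{45484} = \left(-4 - 17083\right) \frac{1}{45484} = \left(-17087\right) \frac{1}{45484} = - \frac{17087}{45484}$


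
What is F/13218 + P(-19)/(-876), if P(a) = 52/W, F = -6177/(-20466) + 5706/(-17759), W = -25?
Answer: 6935030408069/2922529062669300 ≈ 0.0023730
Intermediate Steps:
F = -2360551/121151898 (F = -6177*(-1/20466) + 5706*(-1/17759) = 2059/6822 - 5706/17759 = -2360551/121151898 ≈ -0.019484)
P(a) = -52/25 (P(a) = 52/(-25) = 52*(-1/25) = -52/25)
F/13218 + P(-19)/(-876) = -2360551/121151898/13218 - 52/25/(-876) = -2360551/121151898*1/13218 - 52/25*(-1/876) = -2360551/1601385787764 + 13/5475 = 6935030408069/2922529062669300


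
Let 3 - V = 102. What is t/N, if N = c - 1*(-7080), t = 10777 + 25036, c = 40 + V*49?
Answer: 35813/2269 ≈ 15.784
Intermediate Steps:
V = -99 (V = 3 - 1*102 = 3 - 102 = -99)
c = -4811 (c = 40 - 99*49 = 40 - 4851 = -4811)
t = 35813
N = 2269 (N = -4811 - 1*(-7080) = -4811 + 7080 = 2269)
t/N = 35813/2269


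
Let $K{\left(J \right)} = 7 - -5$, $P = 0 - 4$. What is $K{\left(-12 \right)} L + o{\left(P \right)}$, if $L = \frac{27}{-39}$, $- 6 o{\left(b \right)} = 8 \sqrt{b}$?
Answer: $- \frac{108}{13} - \frac{8 i}{3} \approx -8.3077 - 2.6667 i$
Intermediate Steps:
$P = -4$
$o{\left(b \right)} = - \frac{4 \sqrt{b}}{3}$ ($o{\left(b \right)} = - \frac{8 \sqrt{b}}{6} = - \frac{4 \sqrt{b}}{3}$)
$K{\left(J \right)} = 12$ ($K{\left(J \right)} = 7 + 5 = 12$)
$L = - \frac{9}{13}$ ($L = 27 \left(- \frac{1}{39}\right) = - \frac{9}{13} \approx -0.69231$)
$K{\left(-12 \right)} L + o{\left(P \right)} = 12 \left(- \frac{9}{13}\right) - \frac{4 \sqrt{-4}}{3} = - \frac{108}{13} - \frac{4 \cdot 2 i}{3} = - \frac{108}{13} - \frac{8 i}{3}$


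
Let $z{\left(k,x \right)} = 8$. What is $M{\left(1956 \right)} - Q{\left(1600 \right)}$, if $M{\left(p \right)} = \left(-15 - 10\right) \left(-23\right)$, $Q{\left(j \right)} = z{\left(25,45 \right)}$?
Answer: $567$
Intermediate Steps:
$Q{\left(j \right)} = 8$
$M{\left(p \right)} = 575$ ($M{\left(p \right)} = \left(-25\right) \left(-23\right) = 575$)
$M{\left(1956 \right)} - Q{\left(1600 \right)} = 575 - 8 = 567$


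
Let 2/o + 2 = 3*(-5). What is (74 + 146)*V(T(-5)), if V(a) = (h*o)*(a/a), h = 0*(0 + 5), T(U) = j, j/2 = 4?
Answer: 0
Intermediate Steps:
j = 8 (j = 2*4 = 8)
T(U) = 8
o = -2/17 (o = 2/(-2 + 3*(-5)) = 2/(-2 - 15) = 2/(-17) = 2*(-1/17) = -2/17 ≈ -0.11765)
h = 0 (h = 0*5 = 0)
V(a) = 0 (V(a) = (0*(-2/17))*(a/a) = 0*1 = 0)
(74 + 146)*V(T(-5)) = (74 + 146)*0 = 220*0 = 0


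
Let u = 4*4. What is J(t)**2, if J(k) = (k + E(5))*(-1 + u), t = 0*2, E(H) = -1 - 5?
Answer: 8100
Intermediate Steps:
u = 16
E(H) = -6
t = 0
J(k) = -90 + 15*k (J(k) = (k - 6)*(-1 + 16) = (-6 + k)*15 = -90 + 15*k)
J(t)**2 = (-90 + 15*0)**2 = (-90 + 0)**2 = (-90)**2 = 8100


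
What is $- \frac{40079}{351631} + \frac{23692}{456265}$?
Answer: $- \frac{9955803283}{160436918215} \approx -0.062054$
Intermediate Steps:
$- \frac{40079}{351631} + \frac{23692}{456265} = - \frac{9955803283}{160436918215}$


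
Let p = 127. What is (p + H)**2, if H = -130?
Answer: 9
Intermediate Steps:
(p + H)**2 = (127 - 130)**2 = (-3)**2 = 9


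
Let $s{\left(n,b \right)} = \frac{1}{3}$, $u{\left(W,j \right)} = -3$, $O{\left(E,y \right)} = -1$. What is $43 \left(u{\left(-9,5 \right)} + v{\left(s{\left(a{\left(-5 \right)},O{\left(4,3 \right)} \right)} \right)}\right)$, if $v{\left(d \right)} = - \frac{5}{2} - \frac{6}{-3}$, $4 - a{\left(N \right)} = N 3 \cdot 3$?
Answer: $- \frac{301}{2} \approx -150.5$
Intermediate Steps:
$a{\left(N \right)} = 4 - 9 N$ ($a{\left(N \right)} = 4 - N 3 \cdot 3 = 4 - 3 N 3 = 4 - 9 N$)
$s{\left(n,b \right)} = \frac{1}{3}$
$v{\left(d \right)} = - \frac{1}{2}$ ($v{\left(d \right)} = \left(-5\right) \frac{1}{2} - -2 = - \frac{5}{2} + 2 = - \frac{1}{2}$)
$43 \left(u{\left(-9,5 \right)} + v{\left(s{\left(a{\left(-5 \right)},O{\left(4,3 \right)} \right)} \right)}\right) = 43 \left(-3 - \frac{1}{2}\right) = 43 \left(- \frac{7}{2}\right) = - \frac{301}{2}$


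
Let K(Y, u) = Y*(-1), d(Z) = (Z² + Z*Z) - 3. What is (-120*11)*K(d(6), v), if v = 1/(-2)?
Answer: 91080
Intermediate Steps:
d(Z) = -3 + 2*Z² (d(Z) = (Z² + Z²) - 3 = 2*Z² - 3 = -3 + 2*Z²)
v = -½ ≈ -0.50000
K(Y, u) = -Y
(-120*11)*K(d(6), v) = (-120*11)*(-(-3 + 2*6²)) = (-40*33)*(-(-3 + 2*36)) = -(-1320)*(-3 + 72) = -(-1320)*69 = -1320*(-69) = 91080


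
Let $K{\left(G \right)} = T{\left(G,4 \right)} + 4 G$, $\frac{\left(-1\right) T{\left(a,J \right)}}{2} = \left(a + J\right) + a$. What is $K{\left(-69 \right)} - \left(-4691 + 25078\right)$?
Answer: $-20395$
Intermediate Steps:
$T{\left(a,J \right)} = - 4 a - 2 J$ ($T{\left(a,J \right)} = - 2 \left(\left(a + J\right) + a\right) = - 2 \left(\left(J + a\right) + a\right) = - 2 \left(J + 2 a\right) = - 4 a - 2 J$)
$K{\left(G \right)} = -8$ ($K{\left(G \right)} = \left(- 4 G - 8\right) + 4 G = \left(-8 - 4 G\right) + 4 G = -8$)
$K{\left(-69 \right)} - \left(-4691 + 25078\right) = -8 - \left(-4691 + 25078\right) = -8 - 20387 = -20395$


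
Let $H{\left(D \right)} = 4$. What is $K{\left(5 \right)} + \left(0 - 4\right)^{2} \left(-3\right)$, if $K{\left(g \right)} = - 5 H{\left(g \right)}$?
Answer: $-68$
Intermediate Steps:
$K{\left(g \right)} = -20$ ($K{\left(g \right)} = \left(-5\right) 4 = -20$)
$K{\left(5 \right)} + \left(0 - 4\right)^{2} \left(-3\right) = -20 + \left(0 - 4\right)^{2} \left(-3\right) = -20 + \left(-4\right)^{2} \left(-3\right) = -20 + 16 \left(-3\right) = -20 - 48 = -68$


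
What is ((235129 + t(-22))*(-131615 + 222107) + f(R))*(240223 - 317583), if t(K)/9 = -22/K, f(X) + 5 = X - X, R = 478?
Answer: -1646074426447760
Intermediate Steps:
f(X) = -5 (f(X) = -5 + (X - X) = -5 + 0 = -5)
t(K) = -198/K (t(K) = 9*(-22/K) = -198/K)
((235129 + t(-22))*(-131615 + 222107) + f(R))*(240223 - 317583) = ((235129 - 198/(-22))*(-131615 + 222107) - 5)*(240223 - 317583) = ((235129 - 198*(-1/22))*90492 - 5)*(-77360) = ((235129 + 9)*90492 - 5)*(-77360) = (235138*90492 - 5)*(-77360) = (21278107896 - 5)*(-77360) = 21278107891*(-77360) = -1646074426447760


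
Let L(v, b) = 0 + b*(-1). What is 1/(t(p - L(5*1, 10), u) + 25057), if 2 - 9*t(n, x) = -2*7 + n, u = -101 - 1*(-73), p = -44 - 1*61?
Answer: 3/75208 ≈ 3.9889e-5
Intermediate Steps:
L(v, b) = -b (L(v, b) = 0 - b = -b)
p = -105 (p = -44 - 61 = -105)
u = -28 (u = -101 + 73 = -28)
t(n, x) = 16/9 - n/9 (t(n, x) = 2/9 - (-2*7 + n)/9 = 2/9 - (-14 + n)/9 = 2/9 + (14/9 - n/9) = 16/9 - n/9)
1/(t(p - L(5*1, 10), u) + 25057) = 1/((16/9 - (-105 - (-1)*10)/9) + 25057) = 1/((16/9 - (-105 - 1*(-10))/9) + 25057) = 1/((16/9 - (-105 + 10)/9) + 25057) = 1/((16/9 - 1/9*(-95)) + 25057) = 1/((16/9 + 95/9) + 25057) = 1/(37/3 + 25057) = 1/(75208/3) = 3/75208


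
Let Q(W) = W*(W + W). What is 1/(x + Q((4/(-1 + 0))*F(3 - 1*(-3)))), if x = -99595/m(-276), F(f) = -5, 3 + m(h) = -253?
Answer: 256/304395 ≈ 0.00084101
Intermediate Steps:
m(h) = -256 (m(h) = -3 - 253 = -256)
Q(W) = 2*W² (Q(W) = W*(2*W) = 2*W²)
x = 99595/256 (x = -99595/(-256) = -99595*(-1/256) = 99595/256 ≈ 389.04)
1/(x + Q((4/(-1 + 0))*F(3 - 1*(-3)))) = 1/(99595/256 + 2*((4/(-1 + 0))*(-5))²) = 1/(99595/256 + 2*((4/(-1))*(-5))²) = 1/(99595/256 + 2*((4*(-1))*(-5))²) = 1/(99595/256 + 2*(-4*(-5))²) = 1/(99595/256 + 2*20²) = 1/(99595/256 + 2*400) = 1/(99595/256 + 800) = 1/(304395/256) = 256/304395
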